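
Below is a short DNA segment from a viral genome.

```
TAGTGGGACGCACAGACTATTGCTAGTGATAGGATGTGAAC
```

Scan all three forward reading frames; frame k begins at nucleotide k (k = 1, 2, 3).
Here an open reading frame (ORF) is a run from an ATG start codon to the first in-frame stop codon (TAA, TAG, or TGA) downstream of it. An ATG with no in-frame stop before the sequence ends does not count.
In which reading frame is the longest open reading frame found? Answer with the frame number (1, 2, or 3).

Frame 1: TAG TGG GAC GCA CAG ACT ATT GCT AGT GAT AGG ATG TGA — ATG at 34, stop TGA at 37 → 6 nt.
Frame 2: AGT GGG ACG CAC AGA CTA TTG CTA GTG ATA GGA TGT GAA — no ATG→stop ORF.
Frame 3: GTG GGA CGC ACA GAC TAT TGC TAG TGA TAG GAT GTG AAC — no ATG→stop ORF.
Longest ORF is 6 nt in frame 1 (positions 34–39).

1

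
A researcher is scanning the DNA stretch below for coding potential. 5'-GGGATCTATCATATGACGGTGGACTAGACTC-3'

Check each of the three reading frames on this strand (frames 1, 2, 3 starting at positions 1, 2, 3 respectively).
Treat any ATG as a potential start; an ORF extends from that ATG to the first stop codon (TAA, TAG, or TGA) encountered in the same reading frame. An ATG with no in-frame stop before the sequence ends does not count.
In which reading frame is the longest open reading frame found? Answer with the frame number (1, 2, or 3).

Frame 1: GGG ATC TAT CAT ATG ACG GTG GAC TAG ACT — ATG at 13, stop TAG at 25 → 15 nt.
Frame 2: GGA TCT ATC ATA TGA CGG TGG ACT AGA CTC — no ATG→stop ORF.
Frame 3: GAT CTA TCA TAT GAC GGT GGA CTA GAC — no ATG→stop ORF.
Longest ORF is 15 nt in frame 1 (positions 13–27).

1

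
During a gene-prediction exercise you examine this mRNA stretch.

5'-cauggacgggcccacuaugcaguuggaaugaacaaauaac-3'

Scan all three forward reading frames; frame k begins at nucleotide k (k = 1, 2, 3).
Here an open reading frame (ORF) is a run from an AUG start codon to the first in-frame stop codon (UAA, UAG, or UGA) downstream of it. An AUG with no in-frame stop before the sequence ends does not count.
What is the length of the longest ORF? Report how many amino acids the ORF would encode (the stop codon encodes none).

9

Frame 1: CAU GGA CGG GCC CAC UAU GCA GUU GGA AUG AAC AAA UAA — AUG at 28, stop UAA at 37 → 12 nt.
Frame 2: AUG GAC GGG CCC ACU AUG CAG UUG GAA UGA ACA AAU AAC — AUG at 2, stop UGA at 29 → 30 nt; AUG at 17, stop UGA at 29 → 15 nt.
Frame 3: UGG ACG GGC CCA CUA UGC AGU UGG AAU GAA CAA AUA — no AUG→stop ORF.
Longest: frame 2, positions 2–31, 30 nt = 10 codons = 9 aa. → 9 amino acids.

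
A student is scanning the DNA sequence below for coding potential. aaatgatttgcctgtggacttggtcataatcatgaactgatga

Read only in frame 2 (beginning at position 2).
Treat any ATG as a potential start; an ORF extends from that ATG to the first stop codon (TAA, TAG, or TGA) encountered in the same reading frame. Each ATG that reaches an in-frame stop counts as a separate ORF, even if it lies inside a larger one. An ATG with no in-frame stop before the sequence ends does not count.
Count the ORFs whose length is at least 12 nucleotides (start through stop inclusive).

Frame 2: AAT GAT TTG CCT GTG GAC TTG GTC ATA ATC ATG AAC TGA TGA — ATG at 32, stop TGA at 38 → 9 nt.
No ORF reaches 12 nucleotides. Count = 0.

0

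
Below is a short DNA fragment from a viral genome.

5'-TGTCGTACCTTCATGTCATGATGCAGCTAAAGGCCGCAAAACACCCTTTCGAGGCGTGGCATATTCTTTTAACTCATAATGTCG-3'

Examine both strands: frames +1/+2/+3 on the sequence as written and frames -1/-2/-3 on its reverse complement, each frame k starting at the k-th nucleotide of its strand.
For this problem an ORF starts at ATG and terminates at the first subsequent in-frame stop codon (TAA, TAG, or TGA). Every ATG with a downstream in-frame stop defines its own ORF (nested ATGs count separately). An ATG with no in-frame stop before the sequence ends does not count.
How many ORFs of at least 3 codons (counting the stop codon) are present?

4

Reverse complement (5'→3'): CGACATTATGAGTTAAAAGAATATGCCACGCCTCGAAAGGGTGTTTTGCGGCCTTTAGCTGCATCATGACATGAAGGTACGACA
Frame +1: TGT CGT ACC TTC ATG TCA TGA TGC AGC TAA AGG CCG CAA AAC ACC CTT TCG AGG CGT GGC ATA TTC TTT TAA CTC ATA ATG TCG — ATG at 13, stop TGA at 19 → 9 nt.
Frame +2: GTC GTA CCT TCA TGT CAT GAT GCA GCT AAA GGC CGC AAA ACA CCC TTT CGA GGC GTG GCA TAT TCT TTT AAC TCA TAA TGT — no ATG→stop ORF.
Frame +3: TCG TAC CTT CAT GTC ATG ATG CAG CTA AAG GCC GCA AAA CAC CCT TTC GAG GCG TGG CAT ATT CTT TTA ACT CAT AAT GTC — no ATG→stop ORF.
Frame -1: CGA CAT TAT GAG TTA AAA GAA TAT GCC ACG CCT CGA AAG GGT GTT TTG CGG CCT TTA GCT GCA TCA TGA CAT GAA GGT ACG ACA — no ATG→stop ORF.
Frame -2: GAC ATT ATG AGT TAA AAG AAT ATG CCA CGC CTC GAA AGG GTG TTT TGC GGC CTT TAG CTG CAT CAT GAC ATG AAG GTA CGA — ATG at 8, stop TAA at 14 → 9 nt; ATG at 23, stop TAG at 56 → 36 nt.
Frame -3: ACA TTA TGA GTT AAA AGA ATA TGC CAC GCC TCG AAA GGG TGT TTT GCG GCC TTT AGC TGC ATC ATG ACA TGA AGG TAC GAC — ATG at 66, stop TGA at 72 → 9 nt.
ORFs ≥ 3 codons: frame +1 13–21 (3 codons), frame -2 8–16 (3 codons), frame -2 23–58 (12 codons), frame -3 66–74 (3 codons). Count = 4.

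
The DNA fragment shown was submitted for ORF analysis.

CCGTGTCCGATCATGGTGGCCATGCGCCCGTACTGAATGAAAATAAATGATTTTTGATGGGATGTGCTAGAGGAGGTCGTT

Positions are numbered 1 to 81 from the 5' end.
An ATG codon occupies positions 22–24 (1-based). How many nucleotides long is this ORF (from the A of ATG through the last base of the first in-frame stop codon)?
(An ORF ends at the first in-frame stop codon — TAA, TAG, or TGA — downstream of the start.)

Codons from position 22: ATG (22–24), CGC (25–27), CCG (28–30), TAC (31–33), TGA (34–36).
TGA is the first in-frame stop; ORF spans 22–36, 15 nucleotides.

15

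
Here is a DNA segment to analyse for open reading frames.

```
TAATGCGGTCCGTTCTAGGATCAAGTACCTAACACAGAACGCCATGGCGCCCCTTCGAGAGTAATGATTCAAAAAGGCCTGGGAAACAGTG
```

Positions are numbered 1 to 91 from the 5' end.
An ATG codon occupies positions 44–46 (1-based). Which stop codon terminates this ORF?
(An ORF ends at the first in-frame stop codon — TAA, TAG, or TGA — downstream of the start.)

TAA

Codons from position 44: ATG (44–46), GCG (47–49), CCC (50–52), CTT (53–55), CGA (56–58), GAG (59–61), TAA (62–64).
The first in-frame stop codon is TAA.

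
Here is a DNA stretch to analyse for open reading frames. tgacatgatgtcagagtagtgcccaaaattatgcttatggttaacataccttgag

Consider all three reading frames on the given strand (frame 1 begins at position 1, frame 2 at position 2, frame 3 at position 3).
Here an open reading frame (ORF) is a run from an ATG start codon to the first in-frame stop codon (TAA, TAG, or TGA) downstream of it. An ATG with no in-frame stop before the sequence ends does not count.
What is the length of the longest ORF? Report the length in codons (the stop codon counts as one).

Frame 1: TGA CAT GAT GTC AGA GTA GTG CCC AAA ATT ATG CTT ATG GTT AAC ATA CCT TGA — ATG at 31, stop TGA at 52 → 24 nt; ATG at 37, stop TGA at 52 → 18 nt.
Frame 2: GAC ATG ATG TCA GAG TAG TGC CCA AAA TTA TGC TTA TGG TTA ACA TAC CTT GAG — ATG at 5, stop TAG at 17 → 15 nt; ATG at 8, stop TAG at 17 → 12 nt.
Frame 3: ACA TGA TGT CAG AGT AGT GCC CAA AAT TAT GCT TAT GGT TAA CAT ACC TTG — no ATG→stop ORF.
Longest: frame 1, positions 31–54, 24 nt = 8 codons = 7 aa. → 8 codons.

8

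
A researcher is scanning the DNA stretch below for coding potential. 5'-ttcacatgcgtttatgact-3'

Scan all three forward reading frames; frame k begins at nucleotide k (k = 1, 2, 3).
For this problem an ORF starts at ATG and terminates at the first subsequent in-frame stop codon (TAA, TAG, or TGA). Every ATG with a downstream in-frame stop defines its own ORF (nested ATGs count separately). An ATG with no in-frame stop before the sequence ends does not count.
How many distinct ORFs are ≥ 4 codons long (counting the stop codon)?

Frame 1: TTC ACA TGC GTT TAT GAC — no ATG→stop ORF.
Frame 2: TCA CAT GCG TTT ATG ACT — no ATG→stop ORF.
Frame 3: CAC ATG CGT TTA TGA — ATG at 6, stop TGA at 15 → 12 nt.
ORFs ≥ 4 codons: frame 3 6–17 (4 codons). Count = 1.

1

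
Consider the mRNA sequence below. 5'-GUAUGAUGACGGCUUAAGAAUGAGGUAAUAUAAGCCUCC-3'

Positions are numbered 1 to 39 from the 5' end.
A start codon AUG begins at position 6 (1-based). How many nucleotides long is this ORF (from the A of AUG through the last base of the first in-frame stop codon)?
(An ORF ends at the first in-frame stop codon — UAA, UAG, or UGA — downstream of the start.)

Codons from position 6: AUG (6–8), ACG (9–11), GCU (12–14), UAA (15–17).
UAA is the first in-frame stop; ORF spans 6–17, 12 nucleotides.

12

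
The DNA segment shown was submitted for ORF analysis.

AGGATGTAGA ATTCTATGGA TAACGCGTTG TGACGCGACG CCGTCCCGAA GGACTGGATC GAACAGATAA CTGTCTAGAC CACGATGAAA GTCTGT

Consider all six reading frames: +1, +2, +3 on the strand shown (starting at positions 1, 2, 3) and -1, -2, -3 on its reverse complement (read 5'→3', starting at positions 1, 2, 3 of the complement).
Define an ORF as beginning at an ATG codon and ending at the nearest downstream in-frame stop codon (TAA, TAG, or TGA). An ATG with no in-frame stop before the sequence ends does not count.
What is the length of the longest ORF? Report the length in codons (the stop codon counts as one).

6

Reverse complement (5'→3'): ACAGACTTTCATCGTGGTCTAGACAGTTATCTGTTCGATCCAGTCCTTCGGGACGGCGTCGCGTCACAACGCGTTATCCATAGAATTCTACATCCT
Frame +1: AGG ATG TAG AAT TCT ATG GAT AAC GCG TTG TGA CGC GAC GCC GTC CCG AAG GAC TGG ATC GAA CAG ATA ACT GTC TAG ACC ACG ATG AAA GTC TGT — ATG at 4, stop TAG at 7 → 6 nt; ATG at 16, stop TGA at 31 → 18 nt.
Frame +2: GGA TGT AGA ATT CTA TGG ATA ACG CGT TGT GAC GCG ACG CCG TCC CGA AGG ACT GGA TCG AAC AGA TAA CTG TCT AGA CCA CGA TGA AAG TCT — no ATG→stop ORF.
Frame +3: GAT GTA GAA TTC TAT GGA TAA CGC GTT GTG ACG CGA CGC CGT CCC GAA GGA CTG GAT CGA ACA GAT AAC TGT CTA GAC CAC GAT GAA AGT CTG — no ATG→stop ORF.
Frame -1: ACA GAC TTT CAT CGT GGT CTA GAC AGT TAT CTG TTC GAT CCA GTC CTT CGG GAC GGC GTC GCG TCA CAA CGC GTT ATC CAT AGA ATT CTA CAT CCT — no ATG→stop ORF.
Frame -2: CAG ACT TTC ATC GTG GTC TAG ACA GTT ATC TGT TCG ATC CAG TCC TTC GGG ACG GCG TCG CGT CAC AAC GCG TTA TCC ATA GAA TTC TAC ATC — no ATG→stop ORF.
Frame -3: AGA CTT TCA TCG TGG TCT AGA CAG TTA TCT GTT CGA TCC AGT CCT TCG GGA CGG CGT CGC GTC ACA ACG CGT TAT CCA TAG AAT TCT ACA TCC — no ATG→stop ORF.
Longest: frame +1, positions 16–33, 18 nt = 6 codons = 5 aa. → 6 codons.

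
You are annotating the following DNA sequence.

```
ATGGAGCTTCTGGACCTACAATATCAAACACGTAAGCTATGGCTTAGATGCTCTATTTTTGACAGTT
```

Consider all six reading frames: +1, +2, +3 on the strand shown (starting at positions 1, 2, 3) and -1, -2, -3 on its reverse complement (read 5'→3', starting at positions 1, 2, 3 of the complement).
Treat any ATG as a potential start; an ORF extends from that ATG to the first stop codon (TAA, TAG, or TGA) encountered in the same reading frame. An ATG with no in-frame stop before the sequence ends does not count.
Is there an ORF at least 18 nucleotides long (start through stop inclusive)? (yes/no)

no

Reverse complement (5'→3'): AACTGTCAAAAATAGAGCATCTAAGCCATAGCTTACGTGTTTGATATTGTAGGTCCAGAAGCTCCAT
Frame +1: ATG GAG CTT CTG GAC CTA CAA TAT CAA ACA CGT AAG CTA TGG CTT AGA TGC TCT ATT TTT GAC AGT — no ATG→stop ORF.
Frame +2: TGG AGC TTC TGG ACC TAC AAT ATC AAA CAC GTA AGC TAT GGC TTA GAT GCT CTA TTT TTG ACA GTT — no ATG→stop ORF.
Frame +3: GGA GCT TCT GGA CCT ACA ATA TCA AAC ACG TAA GCT ATG GCT TAG ATG CTC TAT TTT TGA CAG — ATG at 39, stop TAG at 45 → 9 nt; ATG at 48, stop TGA at 60 → 15 nt.
Frame -1: AAC TGT CAA AAA TAG AGC ATC TAA GCC ATA GCT TAC GTG TTT GAT ATT GTA GGT CCA GAA GCT CCA — no ATG→stop ORF.
Frame -2: ACT GTC AAA AAT AGA GCA TCT AAG CCA TAG CTT ACG TGT TTG ATA TTG TAG GTC CAG AAG CTC CAT — no ATG→stop ORF.
Frame -3: CTG TCA AAA ATA GAG CAT CTA AGC CAT AGC TTA CGT GTT TGA TAT TGT AGG TCC AGA AGC TCC — no ATG→stop ORF.
Largest ORF found is 15 nucleotides < 18, so no.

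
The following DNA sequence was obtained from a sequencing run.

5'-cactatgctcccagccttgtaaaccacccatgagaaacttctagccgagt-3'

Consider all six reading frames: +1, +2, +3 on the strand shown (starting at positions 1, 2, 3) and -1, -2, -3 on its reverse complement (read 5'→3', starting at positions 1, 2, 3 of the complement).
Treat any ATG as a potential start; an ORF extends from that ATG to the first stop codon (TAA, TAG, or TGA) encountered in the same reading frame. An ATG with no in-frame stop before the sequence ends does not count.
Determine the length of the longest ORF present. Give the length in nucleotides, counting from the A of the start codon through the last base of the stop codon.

Reverse complement (5'→3'): ACTCGGCTAGAAGTTTCTCATGGGTGGTTTACAAGGCTGGGAGCATAGTG
Frame +1: CAC TAT GCT CCC AGC CTT GTA AAC CAC CCA TGA GAA ACT TCT AGC CGA — no ATG→stop ORF.
Frame +2: ACT ATG CTC CCA GCC TTG TAA ACC ACC CAT GAG AAA CTT CTA GCC GAG — ATG at 5, stop TAA at 20 → 18 nt.
Frame +3: CTA TGC TCC CAG CCT TGT AAA CCA CCC ATG AGA AAC TTC TAG CCG AGT — ATG at 30, stop TAG at 42 → 15 nt.
Frame -1: ACT CGG CTA GAA GTT TCT CAT GGG TGG TTT ACA AGG CTG GGA GCA TAG — no ATG→stop ORF.
Frame -2: CTC GGC TAG AAG TTT CTC ATG GGT GGT TTA CAA GGC TGG GAG CAT AGT — no ATG→stop ORF.
Frame -3: TCG GCT AGA AGT TTC TCA TGG GTG GTT TAC AAG GCT GGG AGC ATA GTG — no ATG→stop ORF.
Longest: frame +2, positions 5–22, 18 nt = 6 codons = 5 aa. → 18 nucleotides.

18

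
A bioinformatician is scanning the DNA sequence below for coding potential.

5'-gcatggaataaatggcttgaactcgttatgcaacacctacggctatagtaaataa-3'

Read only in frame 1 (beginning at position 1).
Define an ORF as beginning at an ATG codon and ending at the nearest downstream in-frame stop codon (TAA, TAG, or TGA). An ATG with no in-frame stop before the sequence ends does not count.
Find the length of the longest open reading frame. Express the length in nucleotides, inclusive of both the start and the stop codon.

Frame 1: GCA TGG AAT AAA TGG CTT GAA CTC GTT ATG CAA CAC CTA CGG CTA TAG TAA ATA — ATG at 28, stop TAG at 46 → 21 nt.
Longest: frame 1, positions 28–48, 21 nt = 7 codons = 6 aa. → 21 nucleotides.

21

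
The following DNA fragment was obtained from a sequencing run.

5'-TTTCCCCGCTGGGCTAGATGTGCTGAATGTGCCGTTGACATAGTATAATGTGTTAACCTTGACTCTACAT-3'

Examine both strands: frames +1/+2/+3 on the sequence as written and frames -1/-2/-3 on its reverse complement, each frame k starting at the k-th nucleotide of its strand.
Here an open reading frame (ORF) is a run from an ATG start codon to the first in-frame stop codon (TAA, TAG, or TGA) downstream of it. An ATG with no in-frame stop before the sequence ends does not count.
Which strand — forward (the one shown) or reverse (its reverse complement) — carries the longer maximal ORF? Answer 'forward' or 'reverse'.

forward

Reverse complement (5'→3'): ATGTAGAGTCAAGGTTAACACATTATACTATGTCAACGGCACATTCAGCACATCTAGCCCAGCGGGGAAA
Frame +1: TTT CCC CGC TGG GCT AGA TGT GCT GAA TGT GCC GTT GAC ATA GTA TAA TGT GTT AAC CTT GAC TCT ACA — no ATG→stop ORF.
Frame +2: TTC CCC GCT GGG CTA GAT GTG CTG AAT GTG CCG TTG ACA TAG TAT AAT GTG TTA ACC TTG ACT CTA CAT — no ATG→stop ORF.
Frame +3: TCC CCG CTG GGC TAG ATG TGC TGA ATG TGC CGT TGA CAT AGT ATA ATG TGT TAA CCT TGA CTC TAC — ATG at 18, stop TGA at 24 → 9 nt; ATG at 27, stop TGA at 36 → 12 nt; ATG at 48, stop TAA at 54 → 9 nt.
Frame -1: ATG TAG AGT CAA GGT TAA CAC ATT ATA CTA TGT CAA CGG CAC ATT CAG CAC ATC TAG CCC AGC GGG GAA — ATG at 1, stop TAG at 4 → 6 nt.
Frame -2: TGT AGA GTC AAG GTT AAC ACA TTA TAC TAT GTC AAC GGC ACA TTC AGC ACA TCT AGC CCA GCG GGG AAA — no ATG→stop ORF.
Frame -3: GTA GAG TCA AGG TTA ACA CAT TAT ACT ATG TCA ACG GCA CAT TCA GCA CAT CTA GCC CAG CGG GGA — no ATG→stop ORF.
Forward-strand max 12 nt; reverse-strand max 6 nt. The forward strand has the longer ORF.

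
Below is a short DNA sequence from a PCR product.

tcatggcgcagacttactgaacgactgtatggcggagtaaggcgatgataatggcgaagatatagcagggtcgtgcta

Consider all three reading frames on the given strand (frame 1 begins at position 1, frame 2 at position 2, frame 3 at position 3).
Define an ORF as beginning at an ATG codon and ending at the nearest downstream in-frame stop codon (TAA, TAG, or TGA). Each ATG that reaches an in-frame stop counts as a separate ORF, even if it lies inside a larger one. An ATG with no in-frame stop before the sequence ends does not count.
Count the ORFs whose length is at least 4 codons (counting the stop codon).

Frame 1: TCA TGG CGC AGA CTT ACT GAA CGA CTG TAT GGC GGA GTA AGG CGA TGA TAA TGG CGA AGA TAT AGC AGG GTC GTG CTA — no ATG→stop ORF.
Frame 2: CAT GGC GCA GAC TTA CTG AAC GAC TGT ATG GCG GAG TAA GGC GAT GAT AAT GGC GAA GAT ATA GCA GGG TCG TGC — ATG at 29, stop TAA at 38 → 12 nt.
Frame 3: ATG GCG CAG ACT TAC TGA ACG ACT GTA TGG CGG AGT AAG GCG ATG ATA ATG GCG AAG ATA TAG CAG GGT CGT GCT — ATG at 3, stop TGA at 18 → 18 nt; ATG at 45, stop TAG at 63 → 21 nt; ATG at 51, stop TAG at 63 → 15 nt.
ORFs ≥ 4 codons: frame 2 29–40 (4 codons), frame 3 3–20 (6 codons), frame 3 45–65 (7 codons), frame 3 51–65 (5 codons). Count = 4.

4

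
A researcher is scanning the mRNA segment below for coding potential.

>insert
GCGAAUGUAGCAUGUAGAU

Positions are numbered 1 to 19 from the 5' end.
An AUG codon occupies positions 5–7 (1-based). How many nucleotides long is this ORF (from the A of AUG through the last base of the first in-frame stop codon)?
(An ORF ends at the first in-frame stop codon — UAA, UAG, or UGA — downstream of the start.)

Codons from position 5: AUG (5–7), UAG (8–10).
UAG is the first in-frame stop; ORF spans 5–10, 6 nucleotides.

6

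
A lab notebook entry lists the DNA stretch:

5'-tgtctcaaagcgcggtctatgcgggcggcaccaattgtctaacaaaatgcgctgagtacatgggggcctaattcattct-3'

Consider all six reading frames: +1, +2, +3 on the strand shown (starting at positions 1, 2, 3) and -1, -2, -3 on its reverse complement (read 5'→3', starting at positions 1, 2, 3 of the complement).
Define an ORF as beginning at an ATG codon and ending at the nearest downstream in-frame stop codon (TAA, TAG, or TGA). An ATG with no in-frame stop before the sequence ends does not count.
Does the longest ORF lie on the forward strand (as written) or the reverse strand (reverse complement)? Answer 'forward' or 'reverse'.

reverse

Reverse complement (5'→3'): AGAATGAATTAGGCCCCCATGTACTCAGCGCATTTTGTTAGACAATTGGTGCCGCCCGCATAGACCGCGCTTTGAGACA
Frame +1: TGT CTC AAA GCG CGG TCT ATG CGG GCG GCA CCA ATT GTC TAA CAA AAT GCG CTG AGT ACA TGG GGG CCT AAT TCA TTC — ATG at 19, stop TAA at 40 → 24 nt.
Frame +2: GTC TCA AAG CGC GGT CTA TGC GGG CGG CAC CAA TTG TCT AAC AAA ATG CGC TGA GTA CAT GGG GGC CTA ATT CAT TCT — ATG at 47, stop TGA at 53 → 9 nt.
Frame +3: TCT CAA AGC GCG GTC TAT GCG GGC GGC ACC AAT TGT CTA ACA AAA TGC GCT GAG TAC ATG GGG GCC TAA TTC ATT — ATG at 60, stop TAA at 69 → 12 nt.
Frame -1: AGA ATG AAT TAG GCC CCC ATG TAC TCA GCG CAT TTT GTT AGA CAA TTG GTG CCG CCC GCA TAG ACC GCG CTT TGA GAC — ATG at 4, stop TAG at 10 → 9 nt; ATG at 19, stop TAG at 61 → 45 nt.
Frame -2: GAA TGA ATT AGG CCC CCA TGT ACT CAG CGC ATT TTG TTA GAC AAT TGG TGC CGC CCG CAT AGA CCG CGC TTT GAG ACA — no ATG→stop ORF.
Frame -3: AAT GAA TTA GGC CCC CAT GTA CTC AGC GCA TTT TGT TAG ACA ATT GGT GCC GCC CGC ATA GAC CGC GCT TTG AGA — no ATG→stop ORF.
Forward-strand max 24 nt; reverse-strand max 45 nt. The reverse strand has the longer ORF.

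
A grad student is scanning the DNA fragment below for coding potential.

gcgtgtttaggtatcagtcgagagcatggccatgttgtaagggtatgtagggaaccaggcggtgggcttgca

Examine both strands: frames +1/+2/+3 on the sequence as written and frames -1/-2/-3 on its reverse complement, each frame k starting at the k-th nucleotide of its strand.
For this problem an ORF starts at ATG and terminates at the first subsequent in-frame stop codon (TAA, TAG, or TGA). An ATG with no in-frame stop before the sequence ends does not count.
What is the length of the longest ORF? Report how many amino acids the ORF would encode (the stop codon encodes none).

Reverse complement (5'→3'): TGCAAGCCCACCGCCTGGTTCCCTACATACCCTTACAACATGGCCATGCTCTCGACTGATACCTAAACACGC
Frame +1: GCG TGT TTA GGT ATC AGT CGA GAG CAT GGC CAT GTT GTA AGG GTA TGT AGG GAA CCA GGC GGT GGG CTT GCA — no ATG→stop ORF.
Frame +2: CGT GTT TAG GTA TCA GTC GAG AGC ATG GCC ATG TTG TAA GGG TAT GTA GGG AAC CAG GCG GTG GGC TTG — ATG at 26, stop TAA at 38 → 15 nt; ATG at 32, stop TAA at 38 → 9 nt.
Frame +3: GTG TTT AGG TAT CAG TCG AGA GCA TGG CCA TGT TGT AAG GGT ATG TAG GGA ACC AGG CGG TGG GCT TGC — ATG at 45, stop TAG at 48 → 6 nt.
Frame -1: TGC AAG CCC ACC GCC TGG TTC CCT ACA TAC CCT TAC AAC ATG GCC ATG CTC TCG ACT GAT ACC TAA ACA CGC — ATG at 40, stop TAA at 64 → 27 nt; ATG at 46, stop TAA at 64 → 21 nt.
Frame -2: GCA AGC CCA CCG CCT GGT TCC CTA CAT ACC CTT ACA ACA TGG CCA TGC TCT CGA CTG ATA CCT AAA CAC — no ATG→stop ORF.
Frame -3: CAA GCC CAC CGC CTG GTT CCC TAC ATA CCC TTA CAA CAT GGC CAT GCT CTC GAC TGA TAC CTA AAC ACG — no ATG→stop ORF.
Longest: frame -1, positions 40–66, 27 nt = 9 codons = 8 aa. → 8 amino acids.

8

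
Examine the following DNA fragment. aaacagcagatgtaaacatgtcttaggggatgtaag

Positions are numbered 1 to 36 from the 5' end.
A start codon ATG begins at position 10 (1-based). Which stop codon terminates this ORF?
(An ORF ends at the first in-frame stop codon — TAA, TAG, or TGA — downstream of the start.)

Codons from position 10: ATG (10–12), TAA (13–15).
The first in-frame stop codon is TAA.

TAA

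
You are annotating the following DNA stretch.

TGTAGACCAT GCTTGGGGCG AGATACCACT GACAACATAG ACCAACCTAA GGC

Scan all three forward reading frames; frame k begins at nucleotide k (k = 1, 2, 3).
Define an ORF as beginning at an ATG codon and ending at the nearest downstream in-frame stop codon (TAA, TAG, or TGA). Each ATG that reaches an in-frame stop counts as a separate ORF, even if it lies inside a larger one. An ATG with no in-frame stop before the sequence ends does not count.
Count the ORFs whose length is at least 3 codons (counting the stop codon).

Frame 1: TGT AGA CCA TGC TTG GGG CGA GAT ACC ACT GAC AAC ATA GAC CAA CCT AAG — no ATG→stop ORF.
Frame 2: GTA GAC CAT GCT TGG GGC GAG ATA CCA CTG ACA ACA TAG ACC AAC CTA AGG — no ATG→stop ORF.
Frame 3: TAG ACC ATG CTT GGG GCG AGA TAC CAC TGA CAA CAT AGA CCA ACC TAA GGC — ATG at 9, stop TGA at 30 → 24 nt.
ORFs ≥ 3 codons: frame 3 9–32 (8 codons). Count = 1.

1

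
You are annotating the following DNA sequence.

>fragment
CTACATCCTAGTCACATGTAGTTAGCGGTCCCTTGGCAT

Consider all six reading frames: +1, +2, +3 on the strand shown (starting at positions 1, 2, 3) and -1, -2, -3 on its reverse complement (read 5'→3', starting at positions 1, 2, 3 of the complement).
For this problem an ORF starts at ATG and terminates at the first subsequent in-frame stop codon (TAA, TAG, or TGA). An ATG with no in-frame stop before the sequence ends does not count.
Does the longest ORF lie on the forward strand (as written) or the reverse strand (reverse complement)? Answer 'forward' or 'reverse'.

Reverse complement (5'→3'): ATGCCAAGGGACCGCTAACTACATGTGACTAGGATGTAG
Frame +1: CTA CAT CCT AGT CAC ATG TAG TTA GCG GTC CCT TGG CAT — ATG at 16, stop TAG at 19 → 6 nt.
Frame +2: TAC ATC CTA GTC ACA TGT AGT TAG CGG TCC CTT GGC — no ATG→stop ORF.
Frame +3: ACA TCC TAG TCA CAT GTA GTT AGC GGT CCC TTG GCA — no ATG→stop ORF.
Frame -1: ATG CCA AGG GAC CGC TAA CTA CAT GTG ACT AGG ATG TAG — ATG at 1, stop TAA at 16 → 18 nt; ATG at 34, stop TAG at 37 → 6 nt.
Frame -2: TGC CAA GGG ACC GCT AAC TAC ATG TGA CTA GGA TGT — ATG at 23, stop TGA at 26 → 6 nt.
Frame -3: GCC AAG GGA CCG CTA ACT ACA TGT GAC TAG GAT GTA — no ATG→stop ORF.
Forward-strand max 6 nt; reverse-strand max 18 nt. The reverse strand has the longer ORF.

reverse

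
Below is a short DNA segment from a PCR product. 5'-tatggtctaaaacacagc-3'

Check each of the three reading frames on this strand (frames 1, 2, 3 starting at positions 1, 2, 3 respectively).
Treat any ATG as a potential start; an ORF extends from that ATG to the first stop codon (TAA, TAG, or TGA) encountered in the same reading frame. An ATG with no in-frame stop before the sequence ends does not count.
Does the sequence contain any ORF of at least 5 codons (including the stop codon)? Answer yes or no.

no

Frame 1: TAT GGT CTA AAA CAC AGC — no ATG→stop ORF.
Frame 2: ATG GTC TAA AAC ACA — ATG at 2, stop TAA at 8 → 9 nt.
Frame 3: TGG TCT AAA ACA CAG — no ATG→stop ORF.
Largest ORF found is 3 codons < 5, so no.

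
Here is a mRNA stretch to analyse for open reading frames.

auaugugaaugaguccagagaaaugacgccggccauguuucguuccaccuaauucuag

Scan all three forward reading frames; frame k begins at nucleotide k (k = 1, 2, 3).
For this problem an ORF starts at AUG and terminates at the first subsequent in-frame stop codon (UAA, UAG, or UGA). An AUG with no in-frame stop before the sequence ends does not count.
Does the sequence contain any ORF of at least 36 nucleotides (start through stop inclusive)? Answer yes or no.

Frame 1: AUA UGU GAA UGA GUC CAG AGA AAU GAC GCC GGC CAU GUU UCG UUC CAC CUA AUU CUA — no AUG→stop ORF.
Frame 2: UAU GUG AAU GAG UCC AGA GAA AUG ACG CCG GCC AUG UUU CGU UCC ACC UAA UUC UAG — AUG at 23, stop UAA at 50 → 30 nt; AUG at 35, stop UAA at 50 → 18 nt.
Frame 3: AUG UGA AUG AGU CCA GAG AAA UGA CGC CGG CCA UGU UUC GUU CCA CCU AAU UCU — AUG at 3, stop UGA at 6 → 6 nt; AUG at 9, stop UGA at 24 → 18 nt.
Largest ORF found is 30 nucleotides < 36, so no.

no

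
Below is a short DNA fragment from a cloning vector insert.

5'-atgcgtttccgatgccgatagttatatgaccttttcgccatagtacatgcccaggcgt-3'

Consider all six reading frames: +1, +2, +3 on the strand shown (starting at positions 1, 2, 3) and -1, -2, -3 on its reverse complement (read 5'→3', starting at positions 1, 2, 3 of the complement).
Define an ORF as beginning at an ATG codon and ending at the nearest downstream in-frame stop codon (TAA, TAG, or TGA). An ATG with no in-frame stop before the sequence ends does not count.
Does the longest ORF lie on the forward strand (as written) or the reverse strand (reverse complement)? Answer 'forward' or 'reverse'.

reverse

Reverse complement (5'→3'): ACGCCTGGGCATGTACTATGGCGAAAAGGTCATATAACTATCGGCATCGGAAACGCAT
Frame +1: ATG CGT TTC CGA TGC CGA TAG TTA TAT GAC CTT TTC GCC ATA GTA CAT GCC CAG GCG — ATG at 1, stop TAG at 19 → 21 nt.
Frame +2: TGC GTT TCC GAT GCC GAT AGT TAT ATG ACC TTT TCG CCA TAG TAC ATG CCC AGG CGT — ATG at 26, stop TAG at 41 → 18 nt.
Frame +3: GCG TTT CCG ATG CCG ATA GTT ATA TGA CCT TTT CGC CAT AGT ACA TGC CCA GGC — ATG at 12, stop TGA at 27 → 18 nt.
Frame -1: ACG CCT GGG CAT GTA CTA TGG CGA AAA GGT CAT ATA ACT ATC GGC ATC GGA AAC GCA — no ATG→stop ORF.
Frame -2: CGC CTG GGC ATG TAC TAT GGC GAA AAG GTC ATA TAA CTA TCG GCA TCG GAA ACG CAT — ATG at 11, stop TAA at 35 → 27 nt.
Frame -3: GCC TGG GCA TGT ACT ATG GCG AAA AGG TCA TAT AAC TAT CGG CAT CGG AAA CGC — no ATG→stop ORF.
Forward-strand max 21 nt; reverse-strand max 27 nt. The reverse strand has the longer ORF.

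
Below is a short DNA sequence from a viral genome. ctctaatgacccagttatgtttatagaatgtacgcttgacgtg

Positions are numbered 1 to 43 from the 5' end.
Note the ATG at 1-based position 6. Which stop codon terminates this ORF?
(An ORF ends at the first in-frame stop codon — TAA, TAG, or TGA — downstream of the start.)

Codons from position 6: ATG (6–8), ACC (9–11), CAG (12–14), TTA (15–17), TGT (18–20), TTA (21–23), TAG (24–26).
The first in-frame stop codon is TAG.

TAG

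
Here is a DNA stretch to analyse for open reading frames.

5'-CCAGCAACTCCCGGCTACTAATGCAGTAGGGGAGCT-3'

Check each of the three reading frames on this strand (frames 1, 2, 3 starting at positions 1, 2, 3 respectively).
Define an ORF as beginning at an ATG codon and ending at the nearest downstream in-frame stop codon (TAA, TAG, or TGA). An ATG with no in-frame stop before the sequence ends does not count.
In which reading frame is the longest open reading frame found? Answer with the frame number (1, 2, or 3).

Frame 1: CCA GCA ACT CCC GGC TAC TAA TGC AGT AGG GGA GCT — no ATG→stop ORF.
Frame 2: CAG CAA CTC CCG GCT ACT AAT GCA GTA GGG GAG — no ATG→stop ORF.
Frame 3: AGC AAC TCC CGG CTA CTA ATG CAG TAG GGG AGC — ATG at 21, stop TAG at 27 → 9 nt.
Longest ORF is 9 nt in frame 3 (positions 21–29).

3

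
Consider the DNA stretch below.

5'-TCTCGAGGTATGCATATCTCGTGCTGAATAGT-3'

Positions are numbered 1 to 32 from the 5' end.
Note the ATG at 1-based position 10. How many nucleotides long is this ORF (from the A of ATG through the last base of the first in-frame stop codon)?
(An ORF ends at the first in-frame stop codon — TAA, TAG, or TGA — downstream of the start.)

Codons from position 10: ATG (10–12), CAT (13–15), ATC (16–18), TCG (19–21), TGC (22–24), TGA (25–27).
TGA is the first in-frame stop; ORF spans 10–27, 18 nucleotides.

18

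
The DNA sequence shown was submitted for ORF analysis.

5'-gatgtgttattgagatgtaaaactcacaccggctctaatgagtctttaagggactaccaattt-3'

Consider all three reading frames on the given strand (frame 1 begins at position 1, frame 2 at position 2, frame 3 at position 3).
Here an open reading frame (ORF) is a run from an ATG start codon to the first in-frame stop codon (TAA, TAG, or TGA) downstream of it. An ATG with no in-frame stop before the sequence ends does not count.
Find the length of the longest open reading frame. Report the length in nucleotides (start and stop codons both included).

Frame 1: GAT GTG TTA TTG AGA TGT AAA ACT CAC ACC GGC TCT AAT GAG TCT TTA AGG GAC TAC CAA TTT — no ATG→stop ORF.
Frame 2: ATG TGT TAT TGA GAT GTA AAA CTC ACA CCG GCT CTA ATG AGT CTT TAA GGG ACT ACC AAT — ATG at 2, stop TGA at 11 → 12 nt; ATG at 38, stop TAA at 47 → 12 nt.
Frame 3: TGT GTT ATT GAG ATG TAA AAC TCA CAC CGG CTC TAA TGA GTC TTT AAG GGA CTA CCA ATT — ATG at 15, stop TAA at 18 → 6 nt.
Longest: frame 2, positions 2–13, 12 nt = 4 codons = 3 aa. → 12 nucleotides.

12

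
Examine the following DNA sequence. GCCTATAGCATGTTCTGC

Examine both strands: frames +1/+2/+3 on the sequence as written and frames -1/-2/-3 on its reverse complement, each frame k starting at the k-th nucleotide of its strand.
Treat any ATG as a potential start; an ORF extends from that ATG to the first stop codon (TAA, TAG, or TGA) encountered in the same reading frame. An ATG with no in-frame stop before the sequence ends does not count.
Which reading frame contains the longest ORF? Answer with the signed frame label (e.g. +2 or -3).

Reverse complement (5'→3'): GCAGAACATGCTATAGGC
Frame +1: GCC TAT AGC ATG TTC TGC — no ATG→stop ORF.
Frame +2: CCT ATA GCA TGT TCT — no ATG→stop ORF.
Frame +3: CTA TAG CAT GTT CTG — no ATG→stop ORF.
Frame -1: GCA GAA CAT GCT ATA GGC — no ATG→stop ORF.
Frame -2: CAG AAC ATG CTA TAG — ATG at 8, stop TAG at 14 → 9 nt.
Frame -3: AGA ACA TGC TAT AGG — no ATG→stop ORF.
Longest ORF is 9 nt in frame -2 (positions 8–16).

-2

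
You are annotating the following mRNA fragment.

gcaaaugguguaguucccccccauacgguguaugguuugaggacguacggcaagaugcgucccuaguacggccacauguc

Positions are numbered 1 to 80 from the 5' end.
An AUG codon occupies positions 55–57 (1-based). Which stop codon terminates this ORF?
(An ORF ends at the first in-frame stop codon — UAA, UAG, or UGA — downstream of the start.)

UAG

Codons from position 55: AUG (55–57), CGU (58–60), CCC (61–63), UAG (64–66).
The first in-frame stop codon is UAG.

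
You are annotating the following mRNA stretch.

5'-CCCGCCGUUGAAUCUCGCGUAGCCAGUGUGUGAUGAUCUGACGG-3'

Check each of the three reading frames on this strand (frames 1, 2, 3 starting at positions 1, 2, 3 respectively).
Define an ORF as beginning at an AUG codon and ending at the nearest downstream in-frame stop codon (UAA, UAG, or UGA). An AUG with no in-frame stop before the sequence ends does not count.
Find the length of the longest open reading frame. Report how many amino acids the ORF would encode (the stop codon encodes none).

Frame 1: CCC GCC GUU GAA UCU CGC GUA GCC AGU GUG UGA UGA UCU GAC — no AUG→stop ORF.
Frame 2: CCG CCG UUG AAU CUC GCG UAG CCA GUG UGU GAU GAU CUG ACG — no AUG→stop ORF.
Frame 3: CGC CGU UGA AUC UCG CGU AGC CAG UGU GUG AUG AUC UGA CGG — AUG at 33, stop UGA at 39 → 9 nt.
Longest: frame 3, positions 33–41, 9 nt = 3 codons = 2 aa. → 2 amino acids.

2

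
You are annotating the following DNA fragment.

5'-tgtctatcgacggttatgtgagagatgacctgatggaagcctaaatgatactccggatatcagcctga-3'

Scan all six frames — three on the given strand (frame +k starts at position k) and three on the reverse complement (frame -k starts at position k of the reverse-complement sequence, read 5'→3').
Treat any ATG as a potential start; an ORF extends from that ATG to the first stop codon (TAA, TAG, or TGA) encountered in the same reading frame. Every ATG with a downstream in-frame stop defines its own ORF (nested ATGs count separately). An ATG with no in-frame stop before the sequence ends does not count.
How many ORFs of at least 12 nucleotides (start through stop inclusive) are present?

2

Reverse complement (5'→3'): TCAGGCTGATATCCGGAGTATCATTTAGGCTTCCATCAGGTCATCTCTCACATAACCGTCGATAGACA
Frame +1: TGT CTA TCG ACG GTT ATG TGA GAG ATG ACC TGA TGG AAG CCT AAA TGA TAC TCC GGA TAT CAG CCT — ATG at 16, stop TGA at 19 → 6 nt; ATG at 25, stop TGA at 31 → 9 nt.
Frame +2: GTC TAT CGA CGG TTA TGT GAG AGA TGA CCT GAT GGA AGC CTA AAT GAT ACT CCG GAT ATC AGC CTG — no ATG→stop ORF.
Frame +3: TCT ATC GAC GGT TAT GTG AGA GAT GAC CTG ATG GAA GCC TAA ATG ATA CTC CGG ATA TCA GCC TGA — ATG at 33, stop TAA at 42 → 12 nt; ATG at 45, stop TGA at 66 → 24 nt.
Frame -1: TCA GGC TGA TAT CCG GAG TAT CAT TTA GGC TTC CAT CAG GTC ATC TCT CAC ATA ACC GTC GAT AGA — no ATG→stop ORF.
Frame -2: CAG GCT GAT ATC CGG AGT ATC ATT TAG GCT TCC ATC AGG TCA TCT CTC ACA TAA CCG TCG ATA GAC — no ATG→stop ORF.
Frame -3: AGG CTG ATA TCC GGA GTA TCA TTT AGG CTT CCA TCA GGT CAT CTC TCA CAT AAC CGT CGA TAG ACA — no ATG→stop ORF.
ORFs ≥ 12 nucleotides: frame +3 33–44 (12 nucleotides), frame +3 45–68 (24 nucleotides). Count = 2.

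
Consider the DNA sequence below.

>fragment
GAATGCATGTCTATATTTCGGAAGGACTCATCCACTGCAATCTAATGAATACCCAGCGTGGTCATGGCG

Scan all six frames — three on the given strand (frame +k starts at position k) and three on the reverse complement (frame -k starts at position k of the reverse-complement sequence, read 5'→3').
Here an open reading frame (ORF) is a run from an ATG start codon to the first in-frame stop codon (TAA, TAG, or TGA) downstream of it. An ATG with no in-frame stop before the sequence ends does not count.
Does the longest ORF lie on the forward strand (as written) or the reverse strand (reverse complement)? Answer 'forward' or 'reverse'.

Reverse complement (5'→3'): CGCCATGACCACGCTGGGTATTCATTAGATTGCAGTGGATGAGTCCTTCCGAAATATAGACATGCATTC
Frame +1: GAA TGC ATG TCT ATA TTT CGG AAG GAC TCA TCC ACT GCA ATC TAA TGA ATA CCC AGC GTG GTC ATG GCG — ATG at 7, stop TAA at 43 → 39 nt.
Frame +2: AAT GCA TGT CTA TAT TTC GGA AGG ACT CAT CCA CTG CAA TCT AAT GAA TAC CCA GCG TGG TCA TGG — no ATG→stop ORF.
Frame +3: ATG CAT GTC TAT ATT TCG GAA GGA CTC ATC CAC TGC AAT CTA ATG AAT ACC CAG CGT GGT CAT GGC — no ATG→stop ORF.
Frame -1: CGC CAT GAC CAC GCT GGG TAT TCA TTA GAT TGC AGT GGA TGA GTC CTT CCG AAA TAT AGA CAT GCA TTC — no ATG→stop ORF.
Frame -2: GCC ATG ACC ACG CTG GGT ATT CAT TAG ATT GCA GTG GAT GAG TCC TTC CGA AAT ATA GAC ATG CAT — ATG at 5, stop TAG at 26 → 24 nt.
Frame -3: CCA TGA CCA CGC TGG GTA TTC ATT AGA TTG CAG TGG ATG AGT CCT TCC GAA ATA TAG ACA TGC ATT — ATG at 39, stop TAG at 57 → 21 nt.
Forward-strand max 39 nt; reverse-strand max 24 nt. The forward strand has the longer ORF.

forward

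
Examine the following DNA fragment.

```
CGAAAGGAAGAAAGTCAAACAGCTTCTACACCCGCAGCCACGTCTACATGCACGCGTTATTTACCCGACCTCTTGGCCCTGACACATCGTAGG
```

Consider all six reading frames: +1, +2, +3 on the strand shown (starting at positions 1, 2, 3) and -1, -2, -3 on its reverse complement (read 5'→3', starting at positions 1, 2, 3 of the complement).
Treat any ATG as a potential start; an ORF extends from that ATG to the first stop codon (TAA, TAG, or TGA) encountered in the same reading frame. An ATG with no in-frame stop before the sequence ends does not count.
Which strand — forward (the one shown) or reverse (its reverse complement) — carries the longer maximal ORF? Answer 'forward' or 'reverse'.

Reverse complement (5'→3'): CCTACGATGTGTCAGGGCCAAGAGGTCGGGTAAATAACGCGTGCATGTAGACGTGGCTGCGGGTGTAGAAGCTGTTTGACTTTCTTCCTTTCG
Frame +1: CGA AAG GAA GAA AGT CAA ACA GCT TCT ACA CCC GCA GCC ACG TCT ACA TGC ACG CGT TAT TTA CCC GAC CTC TTG GCC CTG ACA CAT CGT AGG — no ATG→stop ORF.
Frame +2: GAA AGG AAG AAA GTC AAA CAG CTT CTA CAC CCG CAG CCA CGT CTA CAT GCA CGC GTT ATT TAC CCG ACC TCT TGG CCC TGA CAC ATC GTA — no ATG→stop ORF.
Frame +3: AAA GGA AGA AAG TCA AAC AGC TTC TAC ACC CGC AGC CAC GTC TAC ATG CAC GCG TTA TTT ACC CGA CCT CTT GGC CCT GAC ACA TCG TAG — ATG at 48, stop TAG at 90 → 45 nt.
Frame -1: CCT ACG ATG TGT CAG GGC CAA GAG GTC GGG TAA ATA ACG CGT GCA TGT AGA CGT GGC TGC GGG TGT AGA AGC TGT TTG ACT TTC TTC CTT TCG — ATG at 7, stop TAA at 31 → 27 nt.
Frame -2: CTA CGA TGT GTC AGG GCC AAG AGG TCG GGT AAA TAA CGC GTG CAT GTA GAC GTG GCT GCG GGT GTA GAA GCT GTT TGA CTT TCT TCC TTT — no ATG→stop ORF.
Frame -3: TAC GAT GTG TCA GGG CCA AGA GGT CGG GTA AAT AAC GCG TGC ATG TAG ACG TGG CTG CGG GTG TAG AAG CTG TTT GAC TTT CTT CCT TTC — ATG at 45, stop TAG at 48 → 6 nt.
Forward-strand max 45 nt; reverse-strand max 27 nt. The forward strand has the longer ORF.

forward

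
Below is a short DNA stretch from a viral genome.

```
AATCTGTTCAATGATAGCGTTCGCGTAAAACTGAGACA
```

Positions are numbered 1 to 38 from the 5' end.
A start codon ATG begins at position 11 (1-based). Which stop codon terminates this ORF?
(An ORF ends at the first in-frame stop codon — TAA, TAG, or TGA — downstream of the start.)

TAA

Codons from position 11: ATG (11–13), ATA (14–16), GCG (17–19), TTC (20–22), GCG (23–25), TAA (26–28).
The first in-frame stop codon is TAA.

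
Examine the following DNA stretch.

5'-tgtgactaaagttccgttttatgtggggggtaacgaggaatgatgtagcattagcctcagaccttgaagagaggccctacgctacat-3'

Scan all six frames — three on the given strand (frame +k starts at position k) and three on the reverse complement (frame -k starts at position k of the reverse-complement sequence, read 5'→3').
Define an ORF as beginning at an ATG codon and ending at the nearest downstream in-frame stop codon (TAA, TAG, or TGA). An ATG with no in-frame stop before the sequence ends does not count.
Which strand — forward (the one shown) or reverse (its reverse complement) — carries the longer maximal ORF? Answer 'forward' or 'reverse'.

Reverse complement (5'→3'): ATGTAGCGTAGGGCCTCTCTTCAAGGTCTGAGGCTAATGCTACATCATTCCTCGTTACCCCCCACATAAAACGGAACTTTAGTCACA
Frame +1: TGT GAC TAA AGT TCC GTT TTA TGT GGG GGG TAA CGA GGA ATG ATG TAG CAT TAG CCT CAG ACC TTG AAG AGA GGC CCT ACG CTA CAT — ATG at 40, stop TAG at 46 → 9 nt; ATG at 43, stop TAG at 46 → 6 nt.
Frame +2: GTG ACT AAA GTT CCG TTT TAT GTG GGG GGT AAC GAG GAA TGA TGT AGC ATT AGC CTC AGA CCT TGA AGA GAG GCC CTA CGC TAC — no ATG→stop ORF.
Frame +3: TGA CTA AAG TTC CGT TTT ATG TGG GGG GTA ACG AGG AAT GAT GTA GCA TTA GCC TCA GAC CTT GAA GAG AGG CCC TAC GCT ACA — no ATG→stop ORF.
Frame -1: ATG TAG CGT AGG GCC TCT CTT CAA GGT CTG AGG CTA ATG CTA CAT CAT TCC TCG TTA CCC CCC ACA TAA AAC GGA ACT TTA GTC ACA — ATG at 1, stop TAG at 4 → 6 nt; ATG at 37, stop TAA at 67 → 33 nt.
Frame -2: TGT AGC GTA GGG CCT CTC TTC AAG GTC TGA GGC TAA TGC TAC ATC ATT CCT CGT TAC CCC CCA CAT AAA ACG GAA CTT TAG TCA — no ATG→stop ORF.
Frame -3: GTA GCG TAG GGC CTC TCT TCA AGG TCT GAG GCT AAT GCT ACA TCA TTC CTC GTT ACC CCC CAC ATA AAA CGG AAC TTT AGT CAC — no ATG→stop ORF.
Forward-strand max 9 nt; reverse-strand max 33 nt. The reverse strand has the longer ORF.

reverse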